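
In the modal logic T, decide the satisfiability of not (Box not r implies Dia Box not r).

Unsatisfiable

1. not (Box not r implies Dia Box not r), u
2. Box not r, u
3. not Dia Box not r, u
4. not r, u
5. not Box not r, u
6. r, v
7. not r, v
Accessibility: uRu, uRv, vRv
Branch closes: r and not r both at v.
Every branch closes; the branch above is one of them.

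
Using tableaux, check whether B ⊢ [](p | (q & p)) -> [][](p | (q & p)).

Tableau for the negation ~([](p | (q & p)) -> [][](p | (q & p))):
1. ~([](p | (q & p)) -> [][](p | (q & p))), u
2. [](p | (q & p)), u   [~->-rule on 1]
3. ~[][](p | (q & p)), u   [~->-rule on 1]
4. p | (q & p), u   [[]-rule on 2 via uRu]
5. q & p, u   [|-rule on 4 (branches; this branch)]
6. q, u   [&-rule on 5]
7. p, u   [&-rule on 5]
8. ~[](p | (q & p)), v   [~[]-rule on 3: fresh world v, uRv]
9. p | (q & p), v   [[]-rule on 2 via uRv]
10. q & p, v   [|-rule on 9 (branches; this branch)]
11. q, v   [&-rule on 10]
12. p, v   [&-rule on 10]
13. ~(p | (q & p)), w   [~[]-rule on 8: fresh world w, vRw]
14. ~p, w   [~|-rule on 13]
15. ~(q & p), w   [~|-rule on 13]
Accessibility: uRu, uRv, vRu, vRv, vRw, wRv, wRw
The negation has an open branch (countermodel exists).

Not valid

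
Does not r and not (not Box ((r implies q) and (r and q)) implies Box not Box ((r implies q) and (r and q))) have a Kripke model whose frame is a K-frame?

1. not r and not (not Box ((r implies q) and (r and q)) implies Box not Box ((r implies q) and (r and q))), u
2. not r, u   [and-rule on 1]
3. not (not Box ((r implies q) and (r and q)) implies Box not Box ((r implies q) and (r and q))), u   [and-rule on 1]
4. not Box ((r implies q) and (r and q)), u   [neg-implies-rule on 3]
5. not Box not Box ((r implies q) and (r and q)), u   [neg-implies-rule on 3]
6. not ((r implies q) and (r and q)), v   [neg-Box-rule on 4: fresh world v, uRv]
7. not (r and q), v   [neg-and-rule on 6 (branches; this branch)]
8. not q, v   [neg-and-rule on 7 (branches; this branch)]
9. Box ((r implies q) and (r and q)), w   [neg-Box-rule on 5: fresh world w, uRw]
Accessibility: uRv, uRw

Satisfiable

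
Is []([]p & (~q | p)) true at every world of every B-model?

Tableau for the negation ~[]([]p & (~q | p)):
1. ~[]([]p & (~q | p)), w0
2. ~([]p & (~q | p)), w1   [~[]-rule on 1: fresh world w1, w0Rw1]
3. ~(~q | p), w1   [~&-rule on 2 (branches; this branch)]
4. q, w1   [~|-rule on 3]
5. ~p, w1   [~|-rule on 3]
Accessibility: w0Rw0, w0Rw1, w1Rw0, w1Rw1
The negation has an open branch (countermodel exists).

Not valid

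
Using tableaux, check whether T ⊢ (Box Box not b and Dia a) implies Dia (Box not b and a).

Tableau for the negation not ((Box Box not b and Dia a) implies Dia (Box not b and a)):
1. not ((Box Box not b and Dia a) implies Dia (Box not b and a)), w0
2. Box Box not b and Dia a, w0   [neg-implies-rule on 1]
3. not Dia (Box not b and a), w0   [neg-implies-rule on 1]
4. Box Box not b, w0   [and-rule on 2]
5. Dia a, w0   [and-rule on 2]
6. not (Box not b and a), w0   [neg-Dia-rule on 3 via w0Rw0]
7. Box not b, w0   [Box-rule on 4 via w0Rw0]
8. not b, w0   [Box-rule on 7 via w0Rw0]
9. not Box not b, w0   [neg-and-rule on 6 (branches; this branch)]
10. a, w1   [Dia-rule on 5: fresh world w1, w0Rw1]
11. not (Box not b and a), w1   [neg-Dia-rule on 3 via w0Rw1]
12. Box not b, w1   [Box-rule on 4 via w0Rw1]
13. not b, w1   [Box-rule on 7 via w0Rw1]
14. not Box not b, w1   [neg-and-rule on 11 (branches; this branch)]
15. b, w2   [neg-Box-rule on 9: fresh world w2, w0Rw2]
16. not (Box not b and a), w2   [neg-Dia-rule on 3 via w0Rw2]
17. Box not b, w2   [Box-rule on 4 via w0Rw2]
18. not b, w2   [Box-rule on 7 via w0Rw2]
Accessibility: w0Rw0, w0Rw1, w0Rw2, w1Rw1, w2Rw2
Branch closes: b and not b both at w2.
Every branch of the negation's tableau closes; the branch above is one of them.

Valid in T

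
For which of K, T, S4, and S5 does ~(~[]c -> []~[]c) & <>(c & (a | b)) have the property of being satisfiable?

K, T, S4

S4-tableau for the formula:
1. ~(~[]c -> []~[]c) & <>(c & (a | b)), 0
2. ~(~[]c -> []~[]c), 0   [&-rule on 1]
3. <>(c & (a | b)), 0   [&-rule on 1]
4. ~[]c, 0   [~->-rule on 2]
5. ~[]~[]c, 0   [~->-rule on 2]
6. c & (a | b), 1   [<>-rule on 3: fresh world 1, 0R1]
7. c, 1   [&-rule on 6]
8. a | b, 1   [&-rule on 6]
9. b, 1   [|-rule on 8 (branches; this branch)]
10. ~c, 2   [~[]-rule on 4: fresh world 2, 0R2]
11. []c, 3   [~[]-rule on 5: fresh world 3, 0R3]
12. c, 3   [[]-rule on 11 via 3R3]
Accessibility: 0R0, 0R1, 0R2, 0R3, 1R1, 2R2, 3R3
Complete open branch: satisfiable in S4, hence also in K, T (this S4-model is also a K-model and a T-model).
S5-tableau for the formula:
1. ~(~[]c -> []~[]c) & <>(c & (a | b)), 0
2. ~(~[]c -> []~[]c), 0   [&-rule on 1]
3. <>(c & (a | b)), 0   [&-rule on 1]
4. ~[]c, 0   [~->-rule on 2]
5. ~[]~[]c, 0   [~->-rule on 2]
6. c & (a | b), 1   [<>-rule on 3: fresh world 1, 0R1]
7. c, 1   [&-rule on 6]
8. a | b, 1   [&-rule on 6]
9. b, 1   [|-rule on 8 (branches; this branch)]
10. ~c, 2   [~[]-rule on 4: fresh world 2, 0R2]
11. []c, 3   [~[]-rule on 5: fresh world 3, 0R3]
12. c, 0   [[]-rule on 11 via 3R0]
13. c, 2   [[]-rule on 11 via 3R2]
Accessibility: 0R0, 0R1, 0R2, 0R3, 1R0, 1R1, 1R2, 1R3, 2R0, 2R1, 2R2, 2R3, 3R0, 3R1, 3R2, 3R3
Branch closes: c and ~c both at 2.
Every branch closes (one shown): unsatisfiable in S5.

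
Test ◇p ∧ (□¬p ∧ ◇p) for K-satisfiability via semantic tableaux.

1. ◇p ∧ (□¬p ∧ ◇p), w0
2. ◇p, w0   [∧-rule on 1]
3. □¬p ∧ ◇p, w0   [∧-rule on 1]
4. □¬p, w0   [∧-rule on 3]
5. p, w1   [◇-rule on 2: fresh world w1, w0Rw1]
6. ¬p, w1   [□-rule on 4 via w0Rw1]
Accessibility: w0Rw1
Branch closes: p and ¬p both at w1.
All branches of the tableau close; one closing branch shown above.

Unsatisfiable (every branch closes)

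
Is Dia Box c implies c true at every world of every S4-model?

Tableau for the negation not (Dia Box c implies c):
1. not (Dia Box c implies c), w0
2. Dia Box c, w0
3. not c, w0
4. Box c, w1
5. c, w1
Accessibility: w0Rw0, w0Rw1, w1Rw1
The negation has an open branch (countermodel exists).

Not valid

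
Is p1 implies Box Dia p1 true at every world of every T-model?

Tableau for the negation not (p1 implies Box Dia p1):
1. not (p1 implies Box Dia p1), w0
2. p1, w0   [neg-implies-rule on 1]
3. not Box Dia p1, w0   [neg-implies-rule on 1]
4. not Dia p1, w1   [neg-Box-rule on 3: fresh world w1, w0Rw1]
5. not p1, w1   [neg-Dia-rule on 4 via w1Rw1]
Accessibility: w0Rw0, w0Rw1, w1Rw1
The negation has an open branch (countermodel exists).

No, not valid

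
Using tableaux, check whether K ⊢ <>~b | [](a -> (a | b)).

Tableau for the negation ~(<>~b | [](a -> (a | b))):
1. ~(<>~b | [](a -> (a | b))), u
2. ~<>~b, u   [~|-rule on 1]
3. ~[](a -> (a | b)), u   [~|-rule on 1]
4. ~(a -> (a | b)), v   [~[]-rule on 3: fresh world v, uRv]
5. a, v   [~->-rule on 4]
6. ~(a | b), v   [~->-rule on 4]
7. ~a, v   [~|-rule on 6]
8. ~b, v   [~|-rule on 6]
Accessibility: uRv
Branch closes: a and ~a both at v.
Every branch of the negation's tableau closes; the branch above is one of them.

Valid in K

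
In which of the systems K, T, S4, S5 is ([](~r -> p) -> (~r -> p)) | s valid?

T-tableau for the negation ~(([](~r -> p) -> (~r -> p)) | s):
1. ~(([](~r -> p) -> (~r -> p)) | s), w0
2. ~([](~r -> p) -> (~r -> p)), w0   [~|-rule on 1]
3. ~s, w0   [~|-rule on 1]
4. [](~r -> p), w0   [~->-rule on 2]
5. ~(~r -> p), w0   [~->-rule on 2]
6. ~r, w0   [~->-rule on 5]
7. ~p, w0   [~->-rule on 5]
8. ~r -> p, w0   [[]-rule on 4 via w0Rw0]
9. p, w0   [->-rule on 8 (branches; this branch)]
Accessibility: w0Rw0
Branch closes: p and ~p both at w0.
Every branch closes (one shown): valid in T, hence also in S4, S5 (every theorem of T is a theorem of S4 and S5).
K-tableau for the negation ~(([](~r -> p) -> (~r -> p)) | s):
1. ~(([](~r -> p) -> (~r -> p)) | s), w0
2. ~([](~r -> p) -> (~r -> p)), w0   [~|-rule on 1]
3. ~s, w0   [~|-rule on 1]
4. [](~r -> p), w0   [~->-rule on 2]
5. ~(~r -> p), w0   [~->-rule on 2]
6. ~r, w0   [~->-rule on 5]
7. ~p, w0   [~->-rule on 5]
Complete open branch: countermodel on a K-frame, so not valid in K.

T, S4, S5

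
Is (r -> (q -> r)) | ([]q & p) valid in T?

Tableau for the negation ~((r -> (q -> r)) | ([]q & p)):
1. ~((r -> (q -> r)) | ([]q & p)), w0
2. ~(r -> (q -> r)), w0
3. ~([]q & p), w0
4. r, w0
5. ~(q -> r), w0
6. q, w0
7. ~r, w0
Accessibility: w0Rw0
Branch closes: r and ~r both at w0.
Every branch of the negation's tableau closes; the branch above is one of them.

Yes, valid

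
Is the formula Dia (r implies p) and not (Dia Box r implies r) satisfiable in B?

Unsatisfiable

1. Dia (r implies p) and not (Dia Box r implies r), w0
2. Dia (r implies p), w0
3. not (Dia Box r implies r), w0
4. Dia Box r, w0
5. not r, w0
6. r implies p, w1
7. p, w1
8. Box r, w2
9. r, w0
Accessibility: w0Rw0, w0Rw1, w0Rw2, w1Rw0, w1Rw1, w2Rw0, w2Rw2
Branch closes: r and not r both at w0.
Every branch closes; the branch above is one of them.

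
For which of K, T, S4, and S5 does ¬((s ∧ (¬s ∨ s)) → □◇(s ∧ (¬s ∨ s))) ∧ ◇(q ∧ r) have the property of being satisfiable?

K, T, S4

S5-tableau for the formula:
1. ¬((s ∧ (¬s ∨ s)) → □◇(s ∧ (¬s ∨ s))) ∧ ◇(q ∧ r), w0
2. ¬((s ∧ (¬s ∨ s)) → □◇(s ∧ (¬s ∨ s))), w0   [∧-rule on 1]
3. ◇(q ∧ r), w0   [∧-rule on 1]
4. s ∧ (¬s ∨ s), w0   [¬→-rule on 2]
5. ¬□◇(s ∧ (¬s ∨ s)), w0   [¬→-rule on 2]
6. s, w0   [∧-rule on 4]
7. ¬s ∨ s, w0   [∧-rule on 4]
8. q ∧ r, w1   [◇-rule on 3: fresh world w1, w0Rw1]
9. q, w1   [∧-rule on 8]
10. r, w1   [∧-rule on 8]
11. ¬◇(s ∧ (¬s ∨ s)), w2   [¬□-rule on 5: fresh world w2, w0Rw2]
12. ¬(s ∧ (¬s ∨ s)), w0   [¬◇-rule on 11 via w2Rw0]
13. ¬(s ∧ (¬s ∨ s)), w1   [¬◇-rule on 11 via w2Rw1]
14. ¬(s ∧ (¬s ∨ s)), w2   [¬◇-rule on 11 via w2Rw2]
15. ¬(¬s ∨ s), w0   [¬∧-rule on 12 (branches; this branch)]
16. ¬s, w0   [¬∨-rule on 15]
Accessibility: w0Rw0, w0Rw1, w0Rw2, w1Rw0, w1Rw1, w1Rw2, w2Rw0, w2Rw1, w2Rw2
Branch closes: s and ¬s both at w0.
Every branch closes (one shown): unsatisfiable in S5.
S4-tableau for the formula:
1. ¬((s ∧ (¬s ∨ s)) → □◇(s ∧ (¬s ∨ s))) ∧ ◇(q ∧ r), w0
2. ¬((s ∧ (¬s ∨ s)) → □◇(s ∧ (¬s ∨ s))), w0   [∧-rule on 1]
3. ◇(q ∧ r), w0   [∧-rule on 1]
4. s ∧ (¬s ∨ s), w0   [¬→-rule on 2]
5. ¬□◇(s ∧ (¬s ∨ s)), w0   [¬→-rule on 2]
6. s, w0   [∧-rule on 4]
7. ¬s ∨ s, w0   [∧-rule on 4]
8. q ∧ r, w1   [◇-rule on 3: fresh world w1, w0Rw1]
9. q, w1   [∧-rule on 8]
10. r, w1   [∧-rule on 8]
11. ¬◇(s ∧ (¬s ∨ s)), w2   [¬□-rule on 5: fresh world w2, w0Rw2]
12. ¬(s ∧ (¬s ∨ s)), w2   [¬◇-rule on 11 via w2Rw2]
13. ¬s, w2   [¬∧-rule on 12 (branches; this branch)]
Accessibility: w0Rw0, w0Rw1, w0Rw2, w1Rw1, w2Rw2
Complete open branch: satisfiable in S4, hence also in K, T (this S4-model is also a K-model and a T-model).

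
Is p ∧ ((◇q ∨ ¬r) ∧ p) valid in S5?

Not valid

Tableau for the negation ¬(p ∧ ((◇q ∨ ¬r) ∧ p)):
1. ¬(p ∧ ((◇q ∨ ¬r) ∧ p)), 0
2. ¬((◇q ∨ ¬r) ∧ p), 0   [¬∧-rule on 1 (branches; this branch)]
3. ¬p, 0   [¬∧-rule on 2 (branches; this branch)]
Accessibility: 0R0
The negation has an open branch (countermodel exists).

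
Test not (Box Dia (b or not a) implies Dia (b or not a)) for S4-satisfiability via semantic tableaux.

1. not (Box Dia (b or not a) implies Dia (b or not a)), 0
2. Box Dia (b or not a), 0
3. not Dia (b or not a), 0
4. Dia (b or not a), 0
5. not (b or not a), 0
6. not b, 0
7. a, 0
8. b or not a, 1
9. Dia (b or not a), 1
10. not (b or not a), 1
11. not b, 1
12. a, 1
13. not a, 1
Accessibility: 0R0, 0R1, 1R1
Branch closes: a and not a both at 1.
All branches of the tableau close; one closing branch shown above.

Unsatisfiable (every branch closes)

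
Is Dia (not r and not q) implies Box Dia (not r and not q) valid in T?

No, not valid

Tableau for the negation not (Dia (not r and not q) implies Box Dia (not r and not q)):
1. not (Dia (not r and not q) implies Box Dia (not r and not q)), w0
2. Dia (not r and not q), w0
3. not Box Dia (not r and not q), w0
4. not r and not q, w1
5. not r, w1
6. not q, w1
7. not Dia (not r and not q), w2
8. not (not r and not q), w2
9. q, w2
Accessibility: w0Rw0, w0Rw1, w0Rw2, w1Rw1, w2Rw2
The negation has an open branch (countermodel exists).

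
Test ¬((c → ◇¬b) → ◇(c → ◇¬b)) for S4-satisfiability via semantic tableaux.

No, unsatisfiable

1. ¬((c → ◇¬b) → ◇(c → ◇¬b)), u
2. c → ◇¬b, u   [¬→-rule on 1]
3. ¬◇(c → ◇¬b), u   [¬→-rule on 1]
4. ¬(c → ◇¬b), u   [¬◇-rule on 3 via uRu]
5. c, u   [¬→-rule on 4]
6. ¬◇¬b, u   [¬→-rule on 4]
7. b, u   [¬◇-rule on 6 via uRu]
8. ◇¬b, u   [→-rule on 2 (branches; this branch)]
9. ¬b, v   [◇-rule on 8: fresh world v, uRv]
10. ¬(c → ◇¬b), v   [¬◇-rule on 3 via uRv]
11. c, v   [¬→-rule on 10]
12. ¬◇¬b, v   [¬→-rule on 10]
13. b, v   [¬◇-rule on 6 via uRv]
Accessibility: uRu, uRv, vRv
Branch closes: b and ¬b both at v.
Every branch closes; the branch above is one of them.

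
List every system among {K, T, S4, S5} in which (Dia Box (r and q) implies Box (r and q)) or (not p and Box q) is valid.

S5

S4-tableau for the negation not ((Dia Box (r and q) implies Box (r and q)) or (not p and Box q)):
1. not ((Dia Box (r and q) implies Box (r and q)) or (not p and Box q)), 0
2. not (Dia Box (r and q) implies Box (r and q)), 0
3. not (not p and Box q), 0
4. Dia Box (r and q), 0
5. not Box (r and q), 0
6. not Box q, 0
7. Box (r and q), 1
8. r and q, 1
9. r, 1
10. q, 1
11. not (r and q), 2
12. not q, 2
13. not q, 3
Accessibility: 0R0, 0R1, 0R2, 0R3, 1R1, 2R2, 3R3
Complete open branch: countermodel on an S4-frame, so not valid in S4, nor in K, T (the same frame is also a K-frame and a T-frame).
S5-tableau for the negation not ((Dia Box (r and q) implies Box (r and q)) or (not p and Box q)):
1. not ((Dia Box (r and q) implies Box (r and q)) or (not p and Box q)), 0
2. not (Dia Box (r and q) implies Box (r and q)), 0
3. not (not p and Box q), 0
4. Dia Box (r and q), 0
5. not Box (r and q), 0
6. not Box q, 0
7. Box (r and q), 1
8. r and q, 0
9. r, 0
10. q, 0
11. r and q, 1
12. r, 1
13. q, 1
14. not (r and q), 2
15. r and q, 2
16. r, 2
17. q, 2
18. not q, 2
Accessibility: 0R0, 0R1, 0R2, 1R0, 1R1, 1R2, 2R0, 2R1, 2R2
Branch closes: q and not q both at 2.
Every branch closes (one shown): valid in S5.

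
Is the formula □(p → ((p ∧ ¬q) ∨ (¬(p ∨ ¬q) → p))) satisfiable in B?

Yes, satisfiable

1. □(p → ((p ∧ ¬q) ∨ (¬(p ∨ ¬q) → p))), u
2. p → ((p ∧ ¬q) ∨ (¬(p ∨ ¬q) → p)), u   [□-rule on 1 via uRu]
3. (p ∧ ¬q) ∨ (¬(p ∨ ¬q) → p), u   [→-rule on 2 (branches; this branch)]
4. ¬(p ∨ ¬q) → p, u   [∨-rule on 3 (branches; this branch)]
5. p, u   [→-rule on 4 (branches; this branch)]
Accessibility: uRu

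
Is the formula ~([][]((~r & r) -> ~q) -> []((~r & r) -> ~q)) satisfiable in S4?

1. ~([][]((~r & r) -> ~q) -> []((~r & r) -> ~q)), w0
2. [][]((~r & r) -> ~q), w0   [~->-rule on 1]
3. ~[]((~r & r) -> ~q), w0   [~->-rule on 1]
4. []((~r & r) -> ~q), w0   [[]-rule on 2 via w0Rw0]
5. (~r & r) -> ~q, w0   [[]-rule on 4 via w0Rw0]
6. ~(~r & r), w0   [->-rule on 5 (branches; this branch)]
7. ~r, w0   [~&-rule on 6 (branches; this branch)]
8. ~((~r & r) -> ~q), w1   [~[]-rule on 3: fresh world w1, w0Rw1]
9. ~r & r, w1   [~->-rule on 8]
10. q, w1   [~->-rule on 8]
11. ~r, w1   [&-rule on 9]
12. r, w1   [&-rule on 9]
Accessibility: w0Rw0, w0Rw1, w1Rw1
Branch closes: r and ~r both at w1.
(One branch shown.) All branches close.

Unsatisfiable (every branch closes)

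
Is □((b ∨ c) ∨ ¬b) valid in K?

Tableau for the negation ¬□((b ∨ c) ∨ ¬b):
1. ¬□((b ∨ c) ∨ ¬b), 0
2. ¬((b ∨ c) ∨ ¬b), 1
3. ¬(b ∨ c), 1
4. b, 1
5. ¬b, 1
6. ¬c, 1
Accessibility: 0R1
Branch closes: b and ¬b both at 1.
All branches of the negation close; one closing branch shown above.

Valid in K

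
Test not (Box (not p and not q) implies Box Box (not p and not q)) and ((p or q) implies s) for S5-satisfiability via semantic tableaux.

1. not (Box (not p and not q) implies Box Box (not p and not q)) and ((p or q) implies s), 0
2. not (Box (not p and not q) implies Box Box (not p and not q)), 0
3. (p or q) implies s, 0
4. Box (not p and not q), 0
5. not Box Box (not p and not q), 0
6. not p and not q, 0
7. not p, 0
8. not q, 0
9. not (p or q), 0
10. not Box (not p and not q), 1
11. not p and not q, 1
12. not p, 1
13. not q, 1
14. not (not p and not q), 2
15. not p and not q, 2
16. not p, 2
17. not q, 2
18. q, 2
Accessibility: 0R0, 0R1, 0R2, 1R0, 1R1, 1R2, 2R0, 2R1, 2R2
Branch closes: q and not q both at 2.
Every branch closes; the branch above is one of them.

No, unsatisfiable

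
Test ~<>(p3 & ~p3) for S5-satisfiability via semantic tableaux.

1. ~<>(p3 & ~p3), u
2. ~(p3 & ~p3), u
3. p3, u
Accessibility: uRu

Satisfiable (open branch found)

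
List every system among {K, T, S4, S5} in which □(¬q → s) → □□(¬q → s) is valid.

S4, S5

T-tableau for the negation ¬(□(¬q → s) → □□(¬q → s)):
1. ¬(□(¬q → s) → □□(¬q → s)), w0
2. □(¬q → s), w0   [¬→-rule on 1]
3. ¬□□(¬q → s), w0   [¬→-rule on 1]
4. ¬q → s, w0   [□-rule on 2 via w0Rw0]
5. s, w0   [→-rule on 4 (branches; this branch)]
6. ¬□(¬q → s), w1   [¬□-rule on 3: fresh world w1, w0Rw1]
7. ¬q → s, w1   [□-rule on 2 via w0Rw1]
8. s, w1   [→-rule on 7 (branches; this branch)]
9. ¬(¬q → s), w2   [¬□-rule on 6: fresh world w2, w1Rw2]
10. ¬q, w2   [¬→-rule on 9]
11. ¬s, w2   [¬→-rule on 9]
Accessibility: w0Rw0, w0Rw1, w1Rw1, w1Rw2, w2Rw2
Complete open branch: countermodel on a T-frame, so not valid in T, nor in K (the same frame is also a K-frame).
S4-tableau for the negation ¬(□(¬q → s) → □□(¬q → s)):
1. ¬(□(¬q → s) → □□(¬q → s)), w0
2. □(¬q → s), w0   [¬→-rule on 1]
3. ¬□□(¬q → s), w0   [¬→-rule on 1]
4. ¬q → s, w0   [□-rule on 2 via w0Rw0]
5. s, w0   [→-rule on 4 (branches; this branch)]
6. ¬□(¬q → s), w1   [¬□-rule on 3: fresh world w1, w0Rw1]
7. ¬q → s, w1   [□-rule on 2 via w0Rw1]
8. s, w1   [→-rule on 7 (branches; this branch)]
9. ¬(¬q → s), w2   [¬□-rule on 6: fresh world w2, w1Rw2]
10. ¬q, w2   [¬→-rule on 9]
11. ¬s, w2   [¬→-rule on 9]
12. ¬q → s, w2   [□-rule on 2 via w0Rw2]
13. s, w2   [→-rule on 12 (branches; this branch)]
Accessibility: w0Rw0, w0Rw1, w0Rw2, w1Rw1, w1Rw2, w2Rw2
Branch closes: s and ¬s both at w2.
Every branch closes (one shown): valid in S4, hence also in S5 (every theorem of S4 is a theorem of S5).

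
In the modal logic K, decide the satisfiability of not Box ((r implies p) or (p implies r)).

No, unsatisfiable

1. not Box ((r implies p) or (p implies r)), 0
2. not ((r implies p) or (p implies r)), 1   [neg-Box-rule on 1: fresh world 1, 0R1]
3. not (r implies p), 1   [neg-or-rule on 2]
4. not (p implies r), 1   [neg-or-rule on 2]
5. r, 1   [neg-implies-rule on 3]
6. not p, 1   [neg-implies-rule on 3]
7. p, 1   [neg-implies-rule on 4]
8. not r, 1   [neg-implies-rule on 4]
Accessibility: 0R1
Branch closes: p and not p both at 1.
Every branch closes; the branch above is one of them.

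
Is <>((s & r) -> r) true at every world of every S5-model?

Tableau for the negation ~<>((s & r) -> r):
1. ~<>((s & r) -> r), 0
2. ~((s & r) -> r), 0
3. s & r, 0
4. ~r, 0
5. s, 0
6. r, 0
Accessibility: 0R0
Branch closes: r and ~r both at 0.
All branches of the negation close; one closing branch shown above.

Valid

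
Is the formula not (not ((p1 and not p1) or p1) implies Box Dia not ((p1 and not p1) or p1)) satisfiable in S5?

1. not (not ((p1 and not p1) or p1) implies Box Dia not ((p1 and not p1) or p1)), u
2. not ((p1 and not p1) or p1), u
3. not Box Dia not ((p1 and not p1) or p1), u
4. not (p1 and not p1), u
5. not p1, u
6. not Dia not ((p1 and not p1) or p1), v
7. (p1 and not p1) or p1, u
8. (p1 and not p1) or p1, v
9. p1 and not p1, u
10. p1, u
Accessibility: uRu, uRv, vRu, vRv
Branch closes: p1 and not p1 both at u.
(One branch shown.) All branches close.

Unsatisfiable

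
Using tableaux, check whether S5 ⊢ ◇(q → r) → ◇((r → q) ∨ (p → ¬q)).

Tableau for the negation ¬(◇(q → r) → ◇((r → q) ∨ (p → ¬q))):
1. ¬(◇(q → r) → ◇((r → q) ∨ (p → ¬q))), u
2. ◇(q → r), u
3. ¬◇((r → q) ∨ (p → ¬q)), u
4. ¬((r → q) ∨ (p → ¬q)), u
5. ¬(r → q), u
6. ¬(p → ¬q), u
7. r, u
8. ¬q, u
9. p, u
10. q, u
Accessibility: uRu
Branch closes: q and ¬q both at u.
Every branch of the negation's tableau closes; the branch above is one of them.

Valid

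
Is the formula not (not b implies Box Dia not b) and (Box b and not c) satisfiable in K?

Satisfiable

1. not (not b implies Box Dia not b) and (Box b and not c), u
2. not (not b implies Box Dia not b), u   [and-rule on 1]
3. Box b and not c, u   [and-rule on 1]
4. not b, u   [neg-implies-rule on 2]
5. not Box Dia not b, u   [neg-implies-rule on 2]
6. Box b, u   [and-rule on 3]
7. not c, u   [and-rule on 3]
8. not Dia not b, v   [neg-Box-rule on 5: fresh world v, uRv]
9. b, v   [Box-rule on 6 via uRv]
Accessibility: uRv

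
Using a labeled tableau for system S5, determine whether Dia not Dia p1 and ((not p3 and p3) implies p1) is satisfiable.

1. Dia not Dia p1 and ((not p3 and p3) implies p1), 0
2. Dia not Dia p1, 0
3. (not p3 and p3) implies p1, 0
4. not (not p3 and p3), 0
5. not p3, 0
6. not Dia p1, 1
7. not p1, 0
8. not p1, 1
Accessibility: 0R0, 0R1, 1R0, 1R1

Satisfiable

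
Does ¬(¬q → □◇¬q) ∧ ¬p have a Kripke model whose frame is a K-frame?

Satisfiable

1. ¬(¬q → □◇¬q) ∧ ¬p, 0
2. ¬(¬q → □◇¬q), 0
3. ¬p, 0
4. ¬q, 0
5. ¬□◇¬q, 0
6. ¬◇¬q, 1
Accessibility: 0R1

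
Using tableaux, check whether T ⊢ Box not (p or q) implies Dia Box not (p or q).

Yes, valid

Tableau for the negation not (Box not (p or q) implies Dia Box not (p or q)):
1. not (Box not (p or q) implies Dia Box not (p or q)), u
2. Box not (p or q), u   [neg-implies-rule on 1]
3. not Dia Box not (p or q), u   [neg-implies-rule on 1]
4. not (p or q), u   [Box-rule on 2 via uRu]
5. not p, u   [neg-or-rule on 4]
6. not q, u   [neg-or-rule on 4]
7. not Box not (p or q), u   [neg-Dia-rule on 3 via uRu]
8. p or q, v   [neg-Box-rule on 7: fresh world v, uRv]
9. not (p or q), v   [Box-rule on 2 via uRv]
10. not p, v   [neg-or-rule on 9]
11. not q, v   [neg-or-rule on 9]
12. not Box not (p or q), v   [neg-Dia-rule on 3 via uRv]
13. q, v   [or-rule on 8 (branches; this branch)]
Accessibility: uRu, uRv, vRv
Branch closes: q and not q both at v.
Every branch of the negation's tableau closes; the branch above is one of them.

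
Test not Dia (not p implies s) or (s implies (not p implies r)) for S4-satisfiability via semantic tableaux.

Satisfiable

1. not Dia (not p implies s) or (s implies (not p implies r)), 0
2. s implies (not p implies r), 0
3. not p implies r, 0
4. r, 0
Accessibility: 0R0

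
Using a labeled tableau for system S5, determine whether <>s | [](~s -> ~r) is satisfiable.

1. <>s | [](~s -> ~r), w0
2. [](~s -> ~r), w0   [|-rule on 1 (branches; this branch)]
3. ~s -> ~r, w0   [[]-rule on 2 via w0Rw0]
4. ~r, w0   [->-rule on 3 (branches; this branch)]
Accessibility: w0Rw0

Yes, satisfiable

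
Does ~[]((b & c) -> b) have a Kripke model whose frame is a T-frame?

1. ~[]((b & c) -> b), u
2. ~((b & c) -> b), v   [~[]-rule on 1: fresh world v, uRv]
3. b & c, v   [~->-rule on 2]
4. ~b, v   [~->-rule on 2]
5. b, v   [&-rule on 3]
6. c, v   [&-rule on 3]
Accessibility: uRu, uRv, vRv
Branch closes: b and ~b both at v.
(One branch shown.) All branches close.

Unsatisfiable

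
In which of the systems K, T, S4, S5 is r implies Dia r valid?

K-tableau for the negation not (r implies Dia r):
1. not (r implies Dia r), u
2. r, u   [neg-implies-rule on 1]
3. not Dia r, u   [neg-implies-rule on 1]
Complete open branch: countermodel on a K-frame, so not valid in K.
T-tableau for the negation not (r implies Dia r):
1. not (r implies Dia r), u
2. r, u   [neg-implies-rule on 1]
3. not Dia r, u   [neg-implies-rule on 1]
4. not r, u   [neg-Dia-rule on 3 via uRu]
Accessibility: uRu
Branch closes: r and not r both at u.
Every branch closes (one shown): valid in T, hence also in S4, S5 (every theorem of T is a theorem of S4 and S5).

T, S4, S5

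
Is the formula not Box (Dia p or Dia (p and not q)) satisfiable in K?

1. not Box (Dia p or Dia (p and not q)), 0
2. not (Dia p or Dia (p and not q)), 1
3. not Dia p, 1
4. not Dia (p and not q), 1
Accessibility: 0R1

Yes, satisfiable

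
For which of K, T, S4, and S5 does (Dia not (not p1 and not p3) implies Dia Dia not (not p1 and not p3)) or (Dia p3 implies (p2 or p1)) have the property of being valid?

K-tableau for the negation not ((Dia not (not p1 and not p3) implies Dia Dia not (not p1 and not p3)) or (Dia p3 implies (p2 or p1))):
1. not ((Dia not (not p1 and not p3) implies Dia Dia not (not p1 and not p3)) or (Dia p3 implies (p2 or p1))), w0
2. not (Dia not (not p1 and not p3) implies Dia Dia not (not p1 and not p3)), w0   [neg-or-rule on 1]
3. not (Dia p3 implies (p2 or p1)), w0   [neg-or-rule on 1]
4. Dia not (not p1 and not p3), w0   [neg-implies-rule on 2]
5. not Dia Dia not (not p1 and not p3), w0   [neg-implies-rule on 2]
6. Dia p3, w0   [neg-implies-rule on 3]
7. not (p2 or p1), w0   [neg-implies-rule on 3]
8. not p2, w0   [neg-or-rule on 7]
9. not p1, w0   [neg-or-rule on 7]
10. not (not p1 and not p3), w1   [Dia-rule on 4: fresh world w1, w0Rw1]
11. not Dia not (not p1 and not p3), w1   [neg-Dia-rule on 5 via w0Rw1]
12. p3, w1   [neg-and-rule on 10 (branches; this branch)]
13. p3, w2   [Dia-rule on 6: fresh world w2, w0Rw2]
14. not Dia not (not p1 and not p3), w2   [neg-Dia-rule on 5 via w0Rw2]
Accessibility: w0Rw1, w0Rw2
Complete open branch: countermodel on a K-frame, so not valid in K.
T-tableau for the negation not ((Dia not (not p1 and not p3) implies Dia Dia not (not p1 and not p3)) or (Dia p3 implies (p2 or p1))):
1. not ((Dia not (not p1 and not p3) implies Dia Dia not (not p1 and not p3)) or (Dia p3 implies (p2 or p1))), w0
2. not (Dia not (not p1 and not p3) implies Dia Dia not (not p1 and not p3)), w0   [neg-or-rule on 1]
3. not (Dia p3 implies (p2 or p1)), w0   [neg-or-rule on 1]
4. Dia not (not p1 and not p3), w0   [neg-implies-rule on 2]
5. not Dia Dia not (not p1 and not p3), w0   [neg-implies-rule on 2]
6. Dia p3, w0   [neg-implies-rule on 3]
7. not (p2 or p1), w0   [neg-implies-rule on 3]
8. not p2, w0   [neg-or-rule on 7]
9. not p1, w0   [neg-or-rule on 7]
10. not Dia not (not p1 and not p3), w0   [neg-Dia-rule on 5 via w0Rw0]
11. not p1 and not p3, w0   [neg-Dia-rule on 10 via w0Rw0]
12. not p3, w0   [and-rule on 11]
13. not (not p1 and not p3), w1   [Dia-rule on 4: fresh world w1, w0Rw1]
14. not Dia not (not p1 and not p3), w1   [neg-Dia-rule on 5 via w0Rw1]
15. not p1 and not p3, w1   [neg-Dia-rule on 10 via w0Rw1]
16. not p1, w1   [and-rule on 15]
17. not p3, w1   [and-rule on 15]
18. p3, w1   [neg-and-rule on 13 (branches; this branch)]
Accessibility: w0Rw0, w0Rw1, w1Rw1
Branch closes: p3 and not p3 both at w1.
Every branch closes (one shown): valid in T, hence also in S4, S5 (every theorem of T is a theorem of S4 and S5).

T, S4, S5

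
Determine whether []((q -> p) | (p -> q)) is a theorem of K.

Valid

Tableau for the negation ~[]((q -> p) | (p -> q)):
1. ~[]((q -> p) | (p -> q)), u
2. ~((q -> p) | (p -> q)), v
3. ~(q -> p), v
4. ~(p -> q), v
5. q, v
6. ~p, v
7. p, v
8. ~q, v
Accessibility: uRv
Branch closes: p and ~p both at v.
Every branch of the negation's tableau closes; the branch above is one of them.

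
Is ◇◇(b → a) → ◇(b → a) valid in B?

Tableau for the negation ¬(◇◇(b → a) → ◇(b → a)):
1. ¬(◇◇(b → a) → ◇(b → a)), w0
2. ◇◇(b → a), w0
3. ¬◇(b → a), w0
4. ¬(b → a), w0
5. b, w0
6. ¬a, w0
7. ◇(b → a), w1
8. ¬(b → a), w1
9. b, w1
10. ¬a, w1
11. b → a, w2
12. a, w2
Accessibility: w0Rw0, w0Rw1, w1Rw0, w1Rw1, w1Rw2, w2Rw1, w2Rw2
The negation has an open branch (countermodel exists).

Invalid (countermodel exists)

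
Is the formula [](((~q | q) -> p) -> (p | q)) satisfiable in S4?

1. [](((~q | q) -> p) -> (p | q)), 0
2. ((~q | q) -> p) -> (p | q), 0   [[]-rule on 1 via 0R0]
3. p | q, 0   [->-rule on 2 (branches; this branch)]
4. q, 0   [|-rule on 3 (branches; this branch)]
Accessibility: 0R0

Satisfiable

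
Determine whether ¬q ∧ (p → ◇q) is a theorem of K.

Tableau for the negation ¬(¬q ∧ (p → ◇q)):
1. ¬(¬q ∧ (p → ◇q)), w0
2. ¬(p → ◇q), w0
3. p, w0
4. ¬◇q, w0
The negation has an open branch (countermodel exists).

Not valid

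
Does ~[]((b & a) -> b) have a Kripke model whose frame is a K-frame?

1. ~[]((b & a) -> b), u
2. ~((b & a) -> b), v   [~[]-rule on 1: fresh world v, uRv]
3. b & a, v   [~->-rule on 2]
4. ~b, v   [~->-rule on 2]
5. b, v   [&-rule on 3]
6. a, v   [&-rule on 3]
Accessibility: uRv
Branch closes: b and ~b both at v.
All branches of the tableau close; one closing branch shown above.

Unsatisfiable (every branch closes)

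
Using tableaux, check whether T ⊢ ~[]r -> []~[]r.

Tableau for the negation ~(~[]r -> []~[]r):
1. ~(~[]r -> []~[]r), u
2. ~[]r, u
3. ~[]~[]r, u
4. ~r, v
5. []r, w
6. r, w
Accessibility: uRu, uRv, uRw, vRv, wRw
The negation has an open branch (countermodel exists).

Invalid (countermodel exists)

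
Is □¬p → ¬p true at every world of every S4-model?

Yes, valid

Tableau for the negation ¬(□¬p → ¬p):
1. ¬(□¬p → ¬p), 0
2. □¬p, 0
3. p, 0
4. ¬p, 0
Accessibility: 0R0
Branch closes: p and ¬p both at 0.
All branches of the negation close; one closing branch shown above.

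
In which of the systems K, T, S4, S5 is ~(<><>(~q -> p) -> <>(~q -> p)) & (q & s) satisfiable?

T-tableau for the formula:
1. ~(<><>(~q -> p) -> <>(~q -> p)) & (q & s), w0
2. ~(<><>(~q -> p) -> <>(~q -> p)), w0
3. q & s, w0
4. <><>(~q -> p), w0
5. ~<>(~q -> p), w0
6. q, w0
7. s, w0
8. ~(~q -> p), w0
9. ~q, w0
10. ~p, w0
Accessibility: w0Rw0
Branch closes: q and ~q both at w0.
Every branch closes (one shown): unsatisfiable in T, hence also in S4, S5 (every S4/S5-frame is a T-frame).
K-tableau for the formula:
1. ~(<><>(~q -> p) -> <>(~q -> p)) & (q & s), w0
2. ~(<><>(~q -> p) -> <>(~q -> p)), w0
3. q & s, w0
4. <><>(~q -> p), w0
5. ~<>(~q -> p), w0
6. q, w0
7. s, w0
8. <>(~q -> p), w1
9. ~(~q -> p), w1
10. ~q, w1
11. ~p, w1
12. ~q -> p, w2
13. p, w2
Accessibility: w0Rw1, w1Rw2
Complete open branch: satisfiable in K.

K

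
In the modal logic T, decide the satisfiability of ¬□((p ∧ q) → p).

Unsatisfiable (every branch closes)

1. ¬□((p ∧ q) → p), u
2. ¬((p ∧ q) → p), v   [¬□-rule on 1: fresh world v, uRv]
3. p ∧ q, v   [¬→-rule on 2]
4. ¬p, v   [¬→-rule on 2]
5. p, v   [∧-rule on 3]
6. q, v   [∧-rule on 3]
Accessibility: uRu, uRv, vRv
Branch closes: p and ¬p both at v.
(One branch shown.) All branches close.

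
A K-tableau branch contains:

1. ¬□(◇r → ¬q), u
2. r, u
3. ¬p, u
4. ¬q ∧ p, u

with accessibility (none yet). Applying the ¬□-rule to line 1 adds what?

a fresh world v with uRv, and ¬(◇r → ¬q) at v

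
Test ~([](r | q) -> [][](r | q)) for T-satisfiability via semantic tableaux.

Satisfiable (open branch found)

1. ~([](r | q) -> [][](r | q)), 0
2. [](r | q), 0
3. ~[][](r | q), 0
4. r | q, 0
5. q, 0
6. ~[](r | q), 1
7. r | q, 1
8. q, 1
9. ~(r | q), 2
10. ~r, 2
11. ~q, 2
Accessibility: 0R0, 0R1, 1R1, 1R2, 2R2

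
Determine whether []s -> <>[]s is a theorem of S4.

Valid

Tableau for the negation ~([]s -> <>[]s):
1. ~([]s -> <>[]s), 0
2. []s, 0
3. ~<>[]s, 0
4. s, 0
5. ~[]s, 0
6. ~s, 1
7. s, 1
Accessibility: 0R0, 0R1, 1R1
Branch closes: s and ~s both at 1.
All branches of the negation close; one closing branch shown above.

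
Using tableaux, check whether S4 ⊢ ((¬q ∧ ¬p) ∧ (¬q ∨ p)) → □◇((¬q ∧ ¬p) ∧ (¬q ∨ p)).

Tableau for the negation ¬(((¬q ∧ ¬p) ∧ (¬q ∨ p)) → □◇((¬q ∧ ¬p) ∧ (¬q ∨ p))):
1. ¬(((¬q ∧ ¬p) ∧ (¬q ∨ p)) → □◇((¬q ∧ ¬p) ∧ (¬q ∨ p))), w0
2. (¬q ∧ ¬p) ∧ (¬q ∨ p), w0
3. ¬□◇((¬q ∧ ¬p) ∧ (¬q ∨ p)), w0
4. ¬q ∧ ¬p, w0
5. ¬q ∨ p, w0
6. ¬q, w0
7. ¬p, w0
8. ¬◇((¬q ∧ ¬p) ∧ (¬q ∨ p)), w1
9. ¬((¬q ∧ ¬p) ∧ (¬q ∨ p)), w1
10. ¬(¬q ∨ p), w1
11. q, w1
12. ¬p, w1
Accessibility: w0Rw0, w0Rw1, w1Rw1
The negation has an open branch (countermodel exists).

Invalid (countermodel exists)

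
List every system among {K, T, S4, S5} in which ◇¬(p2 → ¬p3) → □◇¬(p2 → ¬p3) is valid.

S5

S5-tableau for the negation ¬(◇¬(p2 → ¬p3) → □◇¬(p2 → ¬p3)):
1. ¬(◇¬(p2 → ¬p3) → □◇¬(p2 → ¬p3)), u
2. ◇¬(p2 → ¬p3), u
3. ¬□◇¬(p2 → ¬p3), u
4. ¬(p2 → ¬p3), v
5. p2, v
6. p3, v
7. ¬◇¬(p2 → ¬p3), w
8. p2 → ¬p3, u
9. p2 → ¬p3, v
10. p2 → ¬p3, w
11. ¬p3, u
12. ¬p3, v
Accessibility: uRu, uRv, uRw, vRu, vRv, vRw, wRu, wRv, wRw
Branch closes: p3 and ¬p3 both at v.
Every branch closes (one shown): valid in S5.
S4-tableau for the negation ¬(◇¬(p2 → ¬p3) → □◇¬(p2 → ¬p3)):
1. ¬(◇¬(p2 → ¬p3) → □◇¬(p2 → ¬p3)), u
2. ◇¬(p2 → ¬p3), u
3. ¬□◇¬(p2 → ¬p3), u
4. ¬(p2 → ¬p3), v
5. p2, v
6. p3, v
7. ¬◇¬(p2 → ¬p3), w
8. p2 → ¬p3, w
9. ¬p3, w
Accessibility: uRu, uRv, uRw, vRv, wRw
Complete open branch: countermodel on an S4-frame, so not valid in S4, nor in K, T (the same frame is also a K-frame and a T-frame).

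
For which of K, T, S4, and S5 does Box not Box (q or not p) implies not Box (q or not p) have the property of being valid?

T, S4, S5

K-tableau for the negation not (Box not Box (q or not p) implies not Box (q or not p)):
1. not (Box not Box (q or not p) implies not Box (q or not p)), u
2. Box not Box (q or not p), u
3. Box (q or not p), u
Complete open branch: countermodel on a K-frame, so not valid in K.
T-tableau for the negation not (Box not Box (q or not p) implies not Box (q or not p)):
1. not (Box not Box (q or not p) implies not Box (q or not p)), u
2. Box not Box (q or not p), u
3. Box (q or not p), u
4. not Box (q or not p), u
5. q or not p, u
6. not p, u
7. not (q or not p), v
8. not q, v
9. p, v
10. not Box (q or not p), v
11. q or not p, v
12. not p, v
Accessibility: uRu, uRv, vRv
Branch closes: p and not p both at v.
Every branch closes (one shown): valid in T, hence also in S4, S5 (every theorem of T is a theorem of S4 and S5).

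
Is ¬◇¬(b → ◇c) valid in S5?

Invalid (countermodel exists)

Tableau for the negation ◇¬(b → ◇c):
1. ◇¬(b → ◇c), 0
2. ¬(b → ◇c), 1
3. b, 1
4. ¬◇c, 1
5. ¬c, 0
6. ¬c, 1
Accessibility: 0R0, 0R1, 1R0, 1R1
The negation has an open branch (countermodel exists).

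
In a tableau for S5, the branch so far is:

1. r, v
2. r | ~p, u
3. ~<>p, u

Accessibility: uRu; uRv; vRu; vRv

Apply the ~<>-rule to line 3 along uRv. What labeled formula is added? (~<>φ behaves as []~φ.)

~<>φ behaves as []~φ: propagate the negated body to each accessible world.

~p, v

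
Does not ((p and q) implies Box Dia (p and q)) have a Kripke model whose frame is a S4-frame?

Satisfiable (open branch found)

1. not ((p and q) implies Box Dia (p and q)), u
2. p and q, u   [neg-implies-rule on 1]
3. not Box Dia (p and q), u   [neg-implies-rule on 1]
4. p, u   [and-rule on 2]
5. q, u   [and-rule on 2]
6. not Dia (p and q), v   [neg-Box-rule on 3: fresh world v, uRv]
7. not (p and q), v   [neg-Dia-rule on 6 via vRv]
8. not q, v   [neg-and-rule on 7 (branches; this branch)]
Accessibility: uRu, uRv, vRv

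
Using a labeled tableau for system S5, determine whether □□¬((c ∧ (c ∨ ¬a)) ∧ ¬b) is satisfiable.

Yes, satisfiable

1. □□¬((c ∧ (c ∨ ¬a)) ∧ ¬b), 0
2. □¬((c ∧ (c ∨ ¬a)) ∧ ¬b), 0   [□-rule on 1 via 0R0]
3. ¬((c ∧ (c ∨ ¬a)) ∧ ¬b), 0   [□-rule on 2 via 0R0]
4. b, 0   [¬∧-rule on 3 (branches; this branch)]
Accessibility: 0R0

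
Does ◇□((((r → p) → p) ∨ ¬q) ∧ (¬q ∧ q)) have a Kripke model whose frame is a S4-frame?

1. ◇□((((r → p) → p) ∨ ¬q) ∧ (¬q ∧ q)), u
2. □((((r → p) → p) ∨ ¬q) ∧ (¬q ∧ q)), v   [◇-rule on 1: fresh world v, uRv]
3. (((r → p) → p) ∨ ¬q) ∧ (¬q ∧ q), v   [□-rule on 2 via vRv]
4. ((r → p) → p) ∨ ¬q, v   [∧-rule on 3]
5. ¬q ∧ q, v   [∧-rule on 3]
6. ¬q, v   [∧-rule on 5]
7. q, v   [∧-rule on 5]
Accessibility: uRu, uRv, vRv
Branch closes: q and ¬q both at v.
Every branch closes; the branch above is one of them.

Unsatisfiable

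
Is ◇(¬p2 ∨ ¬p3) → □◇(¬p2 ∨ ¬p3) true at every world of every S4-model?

Not valid

Tableau for the negation ¬(◇(¬p2 ∨ ¬p3) → □◇(¬p2 ∨ ¬p3)):
1. ¬(◇(¬p2 ∨ ¬p3) → □◇(¬p2 ∨ ¬p3)), 0
2. ◇(¬p2 ∨ ¬p3), 0
3. ¬□◇(¬p2 ∨ ¬p3), 0
4. ¬p2 ∨ ¬p3, 1
5. ¬p3, 1
6. ¬◇(¬p2 ∨ ¬p3), 2
7. ¬(¬p2 ∨ ¬p3), 2
8. p2, 2
9. p3, 2
Accessibility: 0R0, 0R1, 0R2, 1R1, 2R2
The negation has an open branch (countermodel exists).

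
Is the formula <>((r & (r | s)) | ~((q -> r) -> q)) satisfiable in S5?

Yes, satisfiable

1. <>((r & (r | s)) | ~((q -> r) -> q)), u
2. (r & (r | s)) | ~((q -> r) -> q), v
3. ~((q -> r) -> q), v
4. q -> r, v
5. ~q, v
6. r, v
Accessibility: uRu, uRv, vRu, vRv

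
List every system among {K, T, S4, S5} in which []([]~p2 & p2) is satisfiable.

T-tableau for the formula:
1. []([]~p2 & p2), u
2. []~p2 & p2, u   [[]-rule on 1 via uRu]
3. []~p2, u   [&-rule on 2]
4. p2, u   [&-rule on 2]
5. ~p2, u   [[]-rule on 3 via uRu]
Accessibility: uRu
Branch closes: p2 and ~p2 both at u.
Every branch closes (one shown): unsatisfiable in T, hence also in S4, S5 (every S4/S5-frame is a T-frame).
K-tableau for the formula:
1. []([]~p2 & p2), u
Complete open branch: satisfiable in K.

K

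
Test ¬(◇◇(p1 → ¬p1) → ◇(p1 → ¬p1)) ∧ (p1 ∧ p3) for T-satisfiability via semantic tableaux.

1. ¬(◇◇(p1 → ¬p1) → ◇(p1 → ¬p1)) ∧ (p1 ∧ p3), u
2. ¬(◇◇(p1 → ¬p1) → ◇(p1 → ¬p1)), u
3. p1 ∧ p3, u
4. ◇◇(p1 → ¬p1), u
5. ¬◇(p1 → ¬p1), u
6. p1, u
7. p3, u
8. ¬(p1 → ¬p1), u
9. ◇(p1 → ¬p1), v
10. ¬(p1 → ¬p1), v
11. p1, v
12. p1 → ¬p1, w
13. ¬p1, w
Accessibility: uRu, uRv, vRv, vRw, wRw

Satisfiable (open branch found)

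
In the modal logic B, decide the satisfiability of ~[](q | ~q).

1. ~[](q | ~q), 0
2. ~(q | ~q), 1   [~[]-rule on 1: fresh world 1, 0R1]
3. ~q, 1   [~|-rule on 2]
4. q, 1   [~|-rule on 2]
Accessibility: 0R0, 0R1, 1R0, 1R1
Branch closes: q and ~q both at 1.
Every branch closes; the branch above is one of them.

No, unsatisfiable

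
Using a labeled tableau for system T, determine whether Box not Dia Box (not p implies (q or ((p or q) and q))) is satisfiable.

1. Box not Dia Box (not p implies (q or ((p or q) and q))), 0
2. not Dia Box (not p implies (q or ((p or q) and q))), 0
3. not Box (not p implies (q or ((p or q) and q))), 0
4. not (not p implies (q or ((p or q) and q))), 1
5. not p, 1
6. not (q or ((p or q) and q)), 1
7. not q, 1
8. not ((p or q) and q), 1
9. not Dia Box (not p implies (q or ((p or q) and q))), 1
10. not Box (not p implies (q or ((p or q) and q))), 1
11. not (not p implies (q or ((p or q) and q))), 2
12. not p, 2
13. not (q or ((p or q) and q)), 2
14. not q, 2
15. not ((p or q) and q), 2
16. not Box (not p implies (q or ((p or q) and q))), 2
17. not (not p implies (q or ((p or q) and q))), 3
18. not p, 3
19. not (q or ((p or q) and q)), 3
20. not q, 3
21. not ((p or q) and q), 3
Accessibility: 0R0, 0R1, 1R1, 1R2, 2R2, 2R3, 3R3

Satisfiable (open branch found)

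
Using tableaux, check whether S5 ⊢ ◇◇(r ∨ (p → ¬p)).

Invalid (countermodel exists)

Tableau for the negation ¬◇◇(r ∨ (p → ¬p)):
1. ¬◇◇(r ∨ (p → ¬p)), w0
2. ¬◇(r ∨ (p → ¬p)), w0   [¬◇-rule on 1 via w0Rw0]
3. ¬(r ∨ (p → ¬p)), w0   [¬◇-rule on 2 via w0Rw0]
4. ¬r, w0   [¬∨-rule on 3]
5. ¬(p → ¬p), w0   [¬∨-rule on 3]
6. p, w0   [¬→-rule on 5]
Accessibility: w0Rw0
The negation has an open branch (countermodel exists).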